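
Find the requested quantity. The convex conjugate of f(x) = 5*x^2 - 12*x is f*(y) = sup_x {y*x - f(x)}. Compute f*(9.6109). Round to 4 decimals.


f*(y) = sup_x {y*x - a*x^2 - b*x} = sup_x {(y-b)*x - a*x^2}
FOC: (y - b) - 2a*x = 0 => x* = (y - b)/(2a)
x* = (9.6109 + 12)/(2*5) = 2.1611
f*(9.6109) = (y-b)^2/(4a) = (9.6109 + 12)^2/(4*5)
= 467.031/20 = 23.3515


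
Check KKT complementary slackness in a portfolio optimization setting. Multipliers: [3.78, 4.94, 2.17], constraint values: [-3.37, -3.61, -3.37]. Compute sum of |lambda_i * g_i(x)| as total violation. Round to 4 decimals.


KKT complementary slackness check:
lambda_1 * g_1 = 3.78 * -3.37 = -12.7386
lambda_2 * g_2 = 4.94 * -3.61 = -17.8334
lambda_3 * g_3 = 2.17 * -3.37 = -7.3129
Total violation = 12.7386 + 17.8334 + 7.3129 = 37.8849


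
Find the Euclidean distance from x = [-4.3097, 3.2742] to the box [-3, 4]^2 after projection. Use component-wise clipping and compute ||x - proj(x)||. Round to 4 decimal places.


Project each component onto [-3, 4].
clip(-4.3097) = -3.0, clip(3.2742) = 3.2742
Projection = [-3.0, 3.2742]
Squared diffs: [1.7153, 0.0]
Distance = sqrt(1.7153) = 1.3097


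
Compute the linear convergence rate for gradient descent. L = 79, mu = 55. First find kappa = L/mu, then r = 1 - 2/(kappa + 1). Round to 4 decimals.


Step 1: Compute the condition number.
kappa = L/mu = 79/55 = 1.4364
Step 2: Compute the convergence rate.
r = 1 - 2/(kappa + 1) = 1 - 2*mu/(L + mu) = (L - mu)/(L + mu) = 24/134 = 0.1791


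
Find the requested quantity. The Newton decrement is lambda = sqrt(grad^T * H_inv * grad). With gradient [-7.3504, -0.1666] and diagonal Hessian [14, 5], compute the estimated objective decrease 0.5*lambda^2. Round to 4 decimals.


Step 1: H is diagonal, so H^(-1) * g = [-0.525, -0.0333].
Step 2: g^T H^(-1) g = sum_i g_i^2 / H_ii
  = (-7.3504)^2/14 + (-0.1666)^2/5
  = 3.8592 + 0.0056 = 3.8647
Step 3: Objective decrease = 0.5 * g^T H^(-1) g = 1.9324


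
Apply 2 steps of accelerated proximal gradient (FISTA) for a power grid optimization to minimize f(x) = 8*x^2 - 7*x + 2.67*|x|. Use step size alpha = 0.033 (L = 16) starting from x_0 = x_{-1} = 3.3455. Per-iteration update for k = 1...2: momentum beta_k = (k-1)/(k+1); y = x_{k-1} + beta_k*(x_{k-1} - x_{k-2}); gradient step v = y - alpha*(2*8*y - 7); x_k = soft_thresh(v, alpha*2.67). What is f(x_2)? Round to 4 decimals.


FISTA on f(x) = 8*x^2 - 7*x + 2.67*|x|
L = 16, alpha = 0.033
Iteration 1: beta = 0.0, y = 3.3455 + 0.0*(3.3455 - 3.3455) = 3.3455
  grad(y) = 46.528, v = y - alpha*grad = 1.8101
  prox(v) = soft_thresh(1.8101, 0.0881) = 1.722
Iteration 2: beta = 0.3333, y = 1.722 + 0.3333*(1.722 - 3.3455) = 1.1808
  grad(y) = 11.8926, v = y - alpha*grad = 0.7883
  prox(v) = soft_thresh(0.7883, 0.0881) = 0.7002
f(x_2) = 8*0.7002^2 - 7*0.7002 + 2.67*|0.7002| = 0.8905


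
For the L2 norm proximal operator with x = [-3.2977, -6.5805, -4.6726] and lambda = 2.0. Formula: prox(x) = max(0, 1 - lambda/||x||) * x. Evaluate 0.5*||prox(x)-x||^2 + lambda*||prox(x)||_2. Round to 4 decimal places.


Step 1: Compute ||x||.
||x|| = 8.7184
Step 2: Compute scaling factor.
scale = max(0, 1 - 2.0/8.7184) = 0.7706
Step 3: prox(x) = [-2.5412, -5.0709, -3.6007]
||prox(x)|| = 6.7184
Step 4: Proximal objective.
0.5*||prox-x||^2 = 2.0
lambda*||prox|| = 13.4368
Total = 15.4369


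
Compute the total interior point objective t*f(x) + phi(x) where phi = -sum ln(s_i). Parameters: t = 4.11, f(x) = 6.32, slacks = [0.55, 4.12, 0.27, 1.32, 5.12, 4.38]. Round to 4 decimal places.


Step 1: Compute log-barrier.
ln values: [-0.5978, 1.4159, -1.3093, 0.2776, 1.6332, 1.477]
phi = -(-0.5978 + 1.4159 - 1.3093 + 0.2776 + 1.6332 + 1.477) = -2.8965
Step 2: Compute augmented objective.
t*f(x) = 4.11*6.32 = 25.9752
Total = 25.9752 - 2.8965 = 23.0787


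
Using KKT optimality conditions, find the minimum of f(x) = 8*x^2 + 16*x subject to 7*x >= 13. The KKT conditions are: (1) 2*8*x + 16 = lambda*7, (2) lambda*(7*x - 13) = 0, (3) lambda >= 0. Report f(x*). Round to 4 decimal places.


Step 1: Try lambda = 0 (constraint inactive).
x_unc = -16/(2*8) = -1.0
Check: 7*-1.0 = -7.0 < 13 -- violated!
Step 2: Constraint must be active: 7*x = 13
x* = 13/7 = 1.8571 (rounded; the exact value 13/7 is used below)
lambda = (2*8*(13/7) + 16)/7 = 6.5306
Step 3: Compute optimal value.
f(x*) = 8*(13/7)^2 + 16*(13/7) = 57.3061


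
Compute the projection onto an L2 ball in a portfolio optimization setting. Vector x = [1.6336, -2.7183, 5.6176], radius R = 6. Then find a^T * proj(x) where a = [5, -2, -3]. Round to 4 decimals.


Step 1: Compute ||x|| (intermediates to 6 decimals).
||x|| = sqrt(1.6336^2 + (-2.7183)^2 + 5.6176^2) = 6.450987
Step 2: Project.
Since ||x|| > R, scale = R/||x|| = 6/6.450987 = 0.93009, proj(x) = scale * x
proj(x) = [1.519395, -2.528264, 5.224874]
Step 3: Dot product.
a^T * proj(x) = 5*1.519395 - 2*(-2.528264) - 3*5.224874 = -3.0211


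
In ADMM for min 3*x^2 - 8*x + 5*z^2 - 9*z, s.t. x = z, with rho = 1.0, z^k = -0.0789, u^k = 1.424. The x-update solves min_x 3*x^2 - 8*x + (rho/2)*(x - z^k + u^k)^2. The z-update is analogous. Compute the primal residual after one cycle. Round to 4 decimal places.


ADMM iteration with rho = 1.0, z^k = -0.0789, u^k = 1.424
Step 1: x-update.
Minimize 3*x^2 - 8*x + (1.0/2)*(x + 0.0789 + 1.424)^2
FOC: (2*3 + 1.0)*x = 8 + 1.0*(-0.0789 - 1.424)
x^{k+1} = 0.9282
Step 2: z-update.
Minimize 5*z^2 - 9*z + (1.0/2)*(0.9282 - z + 1.424)^2
FOC: (2*5 + 1.0)*z = 9 + 1.0*(0.9282 + 1.424)
z^{k+1} = 1.032
Step 3: u-update.
u^{k+1} = 1.424 + 0.9282 - 1.032 = 1.3201
Step 4: Primal residual = |0.9282 - 1.032| = 0.1039


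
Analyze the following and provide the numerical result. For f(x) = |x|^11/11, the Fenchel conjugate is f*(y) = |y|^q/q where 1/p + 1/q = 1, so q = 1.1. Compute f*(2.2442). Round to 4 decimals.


The conjugate exponent q satisfies 1/p + 1/q = 1.
p = 11, so q = 11/(11 - 1) = 1.1
|y|^q = 2.2442^1.1 = 2.4331
f*(2.2442) = 2.4331 / 1.1 = 2.2119


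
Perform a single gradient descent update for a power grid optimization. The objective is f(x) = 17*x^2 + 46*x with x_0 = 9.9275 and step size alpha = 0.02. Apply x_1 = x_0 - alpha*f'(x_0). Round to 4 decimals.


We compute the gradient at x_0 and apply the update.
f'(x) = 34*x + 46
f'(9.9275) = 34*9.9275 + 46 = 383.535
x_1 = 9.9275 - 0.02*383.535 = 2.2568


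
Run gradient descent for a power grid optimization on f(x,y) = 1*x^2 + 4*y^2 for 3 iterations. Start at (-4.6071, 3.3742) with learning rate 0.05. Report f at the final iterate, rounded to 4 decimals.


Gradient descent on f(x,y) = 1*x^2 + 4*y^2.
Starting point: (-4.6071, 3.3742), alpha = 0.05
Step 1: grad_x = 2*1*-4.6071 = -9.2142, grad_y = 2*4*3.3742 = 26.9936
  x_1 = -4.6071 - 0.05*-9.2142 = -4.1464
  y_1 = 3.3742 - 0.05*26.9936 = 2.0245
Step 2: grad_x = 2*1*-4.1464 = -8.2928, grad_y = 2*4*2.0245 = 16.1962
  x_2 = -4.1464 - 0.05*-8.2928 = -3.7318
  y_2 = 2.0245 - 0.05*16.1962 = 1.2147
Step 3: grad_x = 2*1*-3.7318 = -7.4635, grad_y = 2*4*1.2147 = 9.7177
  x_3 = -3.7318 - 0.05*-7.4635 = -3.3586
  y_3 = 1.2147 - 0.05*9.7177 = 0.7288
f(-3.3586, 0.7288) = 1*(-3.3586)^2 + 4*0.7288^2 = 13.4048


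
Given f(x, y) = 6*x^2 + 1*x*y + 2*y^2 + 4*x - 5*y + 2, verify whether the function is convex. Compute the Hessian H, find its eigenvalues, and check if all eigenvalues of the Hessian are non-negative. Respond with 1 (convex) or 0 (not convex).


The Hessian of f(x,y) = 6*x^2 + 1*x*y + 2*y^2 + 4*x - 5*y + 2 is:
H = [[12, 1], [1, 4]]
Trace = 12 + 4 = 16
Determinant = 12*4 - (1)^2 = 47
Discriminant = (16)^2 - 4*47 = 68.0
Eigenvalues: lambda_1 = 3.8769, lambda_2 = 12.1231
The function is convex.

1


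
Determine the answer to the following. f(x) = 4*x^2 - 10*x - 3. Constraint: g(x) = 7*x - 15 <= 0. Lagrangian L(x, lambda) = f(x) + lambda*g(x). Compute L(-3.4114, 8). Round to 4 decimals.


Step 1: Evaluate f(x).
f(-3.4114) = 4*(-3.4114)^2 - 10*(-3.4114) - 3 = 77.6646
Step 2: Evaluate g(x).
g(-3.4114) = 7*-3.4114 - 15 = -38.8798
Step 3: Compute Lagrangian.
L = 77.6646 + 8*-38.8798 = -233.3738


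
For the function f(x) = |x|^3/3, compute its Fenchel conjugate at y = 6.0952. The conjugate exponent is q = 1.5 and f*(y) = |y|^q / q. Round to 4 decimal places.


The conjugate exponent q satisfies 1/p + 1/q = 1.
p = 3, so q = 3/(3 - 1) = 1.5
|y|^q = 6.0952^1.5 = 15.0481
f*(6.0952) = 15.0481 / 1.5 = 10.0321


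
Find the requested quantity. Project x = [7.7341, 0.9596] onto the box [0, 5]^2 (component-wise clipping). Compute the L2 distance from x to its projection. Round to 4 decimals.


Project each component onto [0, 5].
clip(7.7341) = 5.0, clip(0.9596) = 0.9596
Projection = [5.0, 0.9596]
Squared diffs: [7.4753, 0.0]
Distance = sqrt(7.4753) = 2.7341


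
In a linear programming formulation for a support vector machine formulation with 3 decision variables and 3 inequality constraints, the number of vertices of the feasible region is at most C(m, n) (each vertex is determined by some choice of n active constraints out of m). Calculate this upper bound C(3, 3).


Each vertex corresponds to some choice of n active constraints out of m, so the number of vertices is at most C(m, n) = m! / (n!(m-n)!).
m = 3, n = 3
Numerator: 3 * 2 * 1
Denominator: 3! = 6
C(3, 3) = 1


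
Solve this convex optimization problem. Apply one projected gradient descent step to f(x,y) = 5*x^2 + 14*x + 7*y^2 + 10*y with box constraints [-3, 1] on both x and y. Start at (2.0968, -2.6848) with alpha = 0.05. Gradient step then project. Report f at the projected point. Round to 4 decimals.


Step 1: Compute gradient at (2.0968, -2.6848).
grad_x = 2*5*2.0968 + 14 = 34.968
grad_y = 2*7*-2.6848 + 10 = -27.5872
Step 2: Gradient step.
x_raw = 2.0968 - 0.05*34.968 = 0.3484
y_raw = -2.6848 - 0.05*-27.5872 = -1.3054
Step 3: Project onto [-3, 1].
x_proj = clip(0.3484) = 0.3484
y_proj = clip(-1.3054) = -1.3054
Step 4: Evaluate f.
f(0.3484, -1.3054) = 4.3593


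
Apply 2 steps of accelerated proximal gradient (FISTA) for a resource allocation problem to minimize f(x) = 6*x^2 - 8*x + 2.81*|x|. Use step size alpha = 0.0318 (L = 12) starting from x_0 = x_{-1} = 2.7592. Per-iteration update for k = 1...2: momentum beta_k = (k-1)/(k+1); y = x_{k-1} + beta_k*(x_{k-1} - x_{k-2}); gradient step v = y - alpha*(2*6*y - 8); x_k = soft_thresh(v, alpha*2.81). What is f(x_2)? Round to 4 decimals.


FISTA on f(x) = 6*x^2 - 8*x + 2.81*|x|
L = 12, alpha = 0.0318
Iteration 1: beta = 0.0, y = 2.7592 + 0.0*(2.7592 - 2.7592) = 2.7592
  grad(y) = 25.1104, v = y - alpha*grad = 1.9607
  prox(v) = soft_thresh(1.9607, 0.0894) = 1.8713
Iteration 2: beta = 0.3333, y = 1.8713 + 0.3333*(1.8713 - 2.7592) = 1.5754
  grad(y) = 10.9045, v = y - alpha*grad = 1.2286
  prox(v) = soft_thresh(1.2286, 0.0894) = 1.1393
f(x_2) = 6*1.1393^2 - 8*1.1393 + 2.81*|1.1393| = 1.8747


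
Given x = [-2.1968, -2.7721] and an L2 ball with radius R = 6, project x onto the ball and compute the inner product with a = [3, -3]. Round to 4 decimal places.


Step 1: Compute ||x|| (intermediates to 6 decimals).
||x|| = sqrt((-2.1968)^2 + (-2.7721)^2) = 3.537014
Step 2: Project.
Since ||x|| <= R, proj = x (no scaling needed).
proj(x) = [-2.1968, -2.7721]
Step 3: Dot product.
a^T * proj(x) = 3*(-2.1968) - 3*(-2.7721) = 1.7259


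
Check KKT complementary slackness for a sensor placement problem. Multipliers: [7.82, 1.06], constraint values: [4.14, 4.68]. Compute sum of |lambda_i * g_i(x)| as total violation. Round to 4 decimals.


KKT complementary slackness check:
lambda_1 * g_1 = 7.82 * 4.14 = 32.3748
lambda_2 * g_2 = 1.06 * 4.68 = 4.9608
Total violation = 32.3748 + 4.9608 = 37.3356


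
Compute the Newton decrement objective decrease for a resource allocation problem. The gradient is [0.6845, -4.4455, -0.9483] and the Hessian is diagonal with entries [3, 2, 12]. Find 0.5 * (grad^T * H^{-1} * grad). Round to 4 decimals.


Step 1: H is diagonal, so H^(-1) * g = [0.2282, -2.2228, -0.079].
Step 2: g^T H^(-1) g = sum_i g_i^2 / H_ii
  = (0.6845)^2/3 + (-4.4455)^2/2 + (-0.9483)^2/12
  = 0.1562 + 9.8812 + 0.0749 = 10.1124
Step 3: Objective decrease = 0.5 * g^T H^(-1) g = 5.0562


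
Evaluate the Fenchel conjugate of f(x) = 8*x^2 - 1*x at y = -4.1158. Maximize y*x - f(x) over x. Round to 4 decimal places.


f*(y) = sup_x {y*x - a*x^2 - b*x} = sup_x {(y-b)*x - a*x^2}
FOC: (y - b) - 2a*x = 0 => x* = (y - b)/(2a)
x* = (-4.1158 + 1)/(2*8) = -0.1947
f*(-4.1158) = (y-b)^2/(4a) = (-4.1158 + 1)^2/(4*8)
= 9.7082/32 = 0.3034


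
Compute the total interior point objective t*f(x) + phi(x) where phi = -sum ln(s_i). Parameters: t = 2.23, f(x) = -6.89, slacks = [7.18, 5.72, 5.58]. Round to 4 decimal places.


Step 1: Compute log-barrier.
ln values: [1.9713, 1.744, 1.7192]
phi = -(1.9713 + 1.744 + 1.7192) = -5.4345
Step 2: Compute augmented objective.
t*f(x) = 2.23*-6.89 = -15.3647
Total = -15.3647 - 5.4345 = -20.7992


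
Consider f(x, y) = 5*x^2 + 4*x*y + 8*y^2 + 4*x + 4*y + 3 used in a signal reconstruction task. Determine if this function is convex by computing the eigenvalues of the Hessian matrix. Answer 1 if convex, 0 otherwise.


The Hessian of f(x,y) = 5*x^2 + 4*x*y + 8*y^2 + 4*x + 4*y + 3 is:
H = [[10, 4], [4, 16]]
Trace = 10 + 16 = 26
Determinant = 10*16 - (4)^2 = 144
Discriminant = (26)^2 - 4*144 = 100.0
Eigenvalues: lambda_1 = 8.0, lambda_2 = 18.0
The function is convex.

1


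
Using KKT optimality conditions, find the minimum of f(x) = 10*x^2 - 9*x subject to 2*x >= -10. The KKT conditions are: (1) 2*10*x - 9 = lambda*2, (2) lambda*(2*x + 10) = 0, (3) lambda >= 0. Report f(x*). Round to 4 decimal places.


Step 1: Try lambda = 0 (constraint inactive).
Stationarity: 2*10*x - 9 = 0
x* = 9/(2*10) = 0.45
Check constraint: 2*0.45 = 0.9 >= -10 -- satisfied.
Step 2: Compute optimal value.
f(x*) = 10*0.45^2 - 9*0.45 = -2.025


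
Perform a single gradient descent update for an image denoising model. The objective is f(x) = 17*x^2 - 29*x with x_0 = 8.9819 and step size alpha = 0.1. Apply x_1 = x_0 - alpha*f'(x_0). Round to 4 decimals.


We compute the gradient at x_0 and apply the update.
f'(x) = 34*x - 29
f'(8.9819) = 34*8.9819 - 29 = 276.3846
x_1 = 8.9819 - 0.1*276.3846 = -18.6566


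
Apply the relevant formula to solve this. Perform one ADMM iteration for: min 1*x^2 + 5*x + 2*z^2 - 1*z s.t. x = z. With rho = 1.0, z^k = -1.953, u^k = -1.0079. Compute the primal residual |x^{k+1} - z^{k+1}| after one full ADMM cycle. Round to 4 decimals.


ADMM iteration with rho = 1.0, z^k = -1.953, u^k = -1.0079
Step 1: x-update.
Minimize 1*x^2 + 5*x + (1.0/2)*(x + 1.953 - 1.0079)^2
FOC: (2*1 + 1.0)*x = -5 + 1.0*(-1.953 + 1.0079)
x^{k+1} = -1.9817
Step 2: z-update.
Minimize 2*z^2 - 1*z + (1.0/2)*(-1.9817 - z - 1.0079)^2
FOC: (2*2 + 1.0)*z = 1 + 1.0*(-1.9817 - 1.0079)
z^{k+1} = -0.3979
Step 3: u-update.
u^{k+1} = -1.0079 - 1.9817 + 0.3979 = -2.5917
Step 4: Primal residual = |-1.9817 + 0.3979| = 1.5838


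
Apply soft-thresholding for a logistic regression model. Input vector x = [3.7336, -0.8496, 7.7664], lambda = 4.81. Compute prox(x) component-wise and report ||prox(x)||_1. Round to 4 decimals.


Soft-thresholding with lambda = 4.81:
prox(3.7336) = sign(3.7336)*max(|3.7336| - 4.81, 0) = 0.0
prox(-0.8496) = sign(-0.8496)*max(|-0.8496| - 4.81, 0) = 0.0
prox(7.7664) = sign(7.7664)*max(|7.7664| - 4.81, 0) = 2.9564
prox(x) = [0.0, 0.0, 2.9564]
||prox(x)||_1 = 0.0 + 0.0 + 2.9564 = 2.9564


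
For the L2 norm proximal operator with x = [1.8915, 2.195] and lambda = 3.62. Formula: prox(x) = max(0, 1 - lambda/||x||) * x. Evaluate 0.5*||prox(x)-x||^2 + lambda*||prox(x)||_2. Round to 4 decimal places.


Step 1: Compute ||x||.
||x|| = 2.8976
Step 2: Compute scaling factor.
scale = max(0, 1 - 3.62/2.8976) = 0.0
Step 3: prox(x) = [0.0, 0.0]
||prox(x)|| = 0.0
Step 4: Proximal objective.
0.5*||prox-x||^2 = 4.1979
lambda*||prox|| = 0.0
Total = 4.1979


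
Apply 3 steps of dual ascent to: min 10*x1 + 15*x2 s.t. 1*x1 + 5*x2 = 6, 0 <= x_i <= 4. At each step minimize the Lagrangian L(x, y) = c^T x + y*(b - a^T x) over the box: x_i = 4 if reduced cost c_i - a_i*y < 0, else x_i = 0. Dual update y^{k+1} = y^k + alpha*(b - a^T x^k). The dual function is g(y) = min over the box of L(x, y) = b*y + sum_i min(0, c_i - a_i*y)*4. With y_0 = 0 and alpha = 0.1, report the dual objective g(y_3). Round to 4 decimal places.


Dual ascent for LP: min 10*x1 + 15*x2, 1*x1 + 5*x2 = 6, 0 <= x_i <= 4
Step 1: y^k = 0.0, reduced costs: (10.0, 15.0)
  x^k = (0.0, 0.0), subgradient = b - a^T x = 6.0
  y^{k+1} = 0.0 + 0.1*6.0 = 0.6
Step 2: y^k = 0.6, reduced costs: (9.4, 12.0)
  x^k = (0.0, 0.0), subgradient = b - a^T x = 6.0
  y^{k+1} = 0.6 + 0.1*6.0 = 1.2
Step 3: y^k = 1.2, reduced costs: (8.8, 9.0)
  x^k = (0.0, 0.0), subgradient = b - a^T x = 6.0
  y^{k+1} = 1.2 + 0.1*6.0 = 1.8
Dual objective at y_3 = 1.8: reduced costs (8.2, 6.0), box minimizer x = (0.0, 0.0)
g(y_3) = b*y + (c1 - a1*y)*x1 + (c2 - a2*y)*x2 = 6*1.8 + 8.2*0.0 + 6.0*0.0 = 10.8 + 0.0 + 0.0 = 10.8


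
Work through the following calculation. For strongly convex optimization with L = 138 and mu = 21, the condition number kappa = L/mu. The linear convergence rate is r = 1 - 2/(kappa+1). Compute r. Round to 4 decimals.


Step 1: Compute the condition number.
kappa = L/mu = 138/21 = 6.5714
Step 2: Compute the convergence rate.
r = 1 - 2/(kappa + 1) = 1 - 2*mu/(L + mu) = (L - mu)/(L + mu) = 117/159 = 0.7358


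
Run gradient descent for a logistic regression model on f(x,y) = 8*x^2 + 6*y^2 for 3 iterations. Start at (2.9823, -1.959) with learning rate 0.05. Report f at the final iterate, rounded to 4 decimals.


Gradient descent on f(x,y) = 8*x^2 + 6*y^2.
Starting point: (2.9823, -1.959), alpha = 0.05
Step 1: grad_x = 2*8*2.9823 = 47.7168, grad_y = 2*6*-1.959 = -23.508
  x_1 = 2.9823 - 0.05*47.7168 = 0.5965
  y_1 = -1.959 - 0.05*-23.508 = -0.7836
Step 2: grad_x = 2*8*0.5965 = 9.5434, grad_y = 2*6*-0.7836 = -9.4032
  x_2 = 0.5965 - 0.05*9.5434 = 0.1193
  y_2 = -0.7836 - 0.05*-9.4032 = -0.3134
Step 3: grad_x = 2*8*0.1193 = 1.9087, grad_y = 2*6*-0.3134 = -3.7613
  x_3 = 0.1193 - 0.05*1.9087 = 0.0239
  y_3 = -0.3134 - 0.05*-3.7613 = -0.1254
f(0.0239, -0.1254) = 8*0.0239^2 + 6*(-0.1254)^2 = 0.0989


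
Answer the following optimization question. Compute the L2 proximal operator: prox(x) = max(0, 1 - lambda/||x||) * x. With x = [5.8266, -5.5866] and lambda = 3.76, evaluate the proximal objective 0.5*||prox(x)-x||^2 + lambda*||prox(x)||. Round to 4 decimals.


Step 1: Compute ||x||.
||x|| = 8.0721
Step 2: Compute scaling factor.
scale = max(0, 1 - 3.76/8.0721) = 0.5342
Step 3: prox(x) = [3.1126, -2.9844]
||prox(x)|| = 4.3121
Step 4: Proximal objective.
0.5*||prox-x||^2 = 7.0688
lambda*||prox|| = 16.2135
Total = 23.2824


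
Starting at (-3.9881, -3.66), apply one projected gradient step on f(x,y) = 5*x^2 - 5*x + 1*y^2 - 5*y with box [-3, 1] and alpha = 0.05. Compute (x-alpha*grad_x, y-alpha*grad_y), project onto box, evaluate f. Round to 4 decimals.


Step 1: Compute gradient at (-3.9881, -3.66).
grad_x = 2*5*-3.9881 - 5 = -44.881
grad_y = 2*1*-3.66 - 5 = -12.32
Step 2: Gradient step.
x_raw = -3.9881 - 0.05*-44.881 = -1.7441
y_raw = -3.66 - 0.05*-12.32 = -3.044
Step 3: Project onto [-3, 1].
x_proj = clip(-1.7441) = -1.7441
y_proj = clip(-3.044) = -3.0
Step 4: Evaluate f.
f(-1.7441, -3.0) = 47.9288


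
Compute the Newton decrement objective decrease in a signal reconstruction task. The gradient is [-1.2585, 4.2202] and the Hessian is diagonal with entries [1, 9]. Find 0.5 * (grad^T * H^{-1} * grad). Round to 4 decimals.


Step 1: H is diagonal, so H^(-1) * g = [-1.2585, 0.4689].
Step 2: g^T H^(-1) g = sum_i g_i^2 / H_ii
  = (-1.2585)^2/1 + (4.2202)^2/9
  = 1.5838 + 1.9789 = 3.5627
Step 3: Objective decrease = 0.5 * g^T H^(-1) g = 1.7814


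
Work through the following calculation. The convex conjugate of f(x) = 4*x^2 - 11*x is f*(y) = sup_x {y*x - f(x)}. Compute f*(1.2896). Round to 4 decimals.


f*(y) = sup_x {y*x - a*x^2 - b*x} = sup_x {(y-b)*x - a*x^2}
FOC: (y - b) - 2a*x = 0 => x* = (y - b)/(2a)
x* = (1.2896 + 11)/(2*4) = 1.5362
f*(1.2896) = (y-b)^2/(4a) = (1.2896 + 11)^2/(4*4)
= 151.0343/16 = 9.4396


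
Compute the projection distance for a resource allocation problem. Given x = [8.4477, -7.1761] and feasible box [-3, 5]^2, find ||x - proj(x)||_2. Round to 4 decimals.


Project each component onto [-3, 5].
clip(8.4477) = 5.0, clip(-7.1761) = -3.0
Projection = [5.0, -3.0]
Squared diffs: [11.8866, 17.4398]
Distance = sqrt(29.3264) = 5.4154


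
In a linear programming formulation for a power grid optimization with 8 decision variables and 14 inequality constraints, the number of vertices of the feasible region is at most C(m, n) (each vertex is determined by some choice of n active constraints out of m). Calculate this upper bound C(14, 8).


Each vertex corresponds to some choice of n active constraints out of m, so the number of vertices is at most C(m, n) = m! / (n!(m-n)!).
m = 14, n = 8
Numerator: 14 * 13 * 12 * 11 * 10 * 9 * 8 * 7
Denominator: 8! = 40320
C(14, 8) = 3003


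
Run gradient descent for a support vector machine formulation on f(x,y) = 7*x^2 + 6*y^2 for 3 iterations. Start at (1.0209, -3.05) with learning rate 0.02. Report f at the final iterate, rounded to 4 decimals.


Gradient descent on f(x,y) = 7*x^2 + 6*y^2.
Starting point: (1.0209, -3.05), alpha = 0.02
Step 1: grad_x = 2*7*1.0209 = 14.2926, grad_y = 2*6*-3.05 = -36.6
  x_1 = 1.0209 - 0.02*14.2926 = 0.735
  y_1 = -3.05 - 0.02*-36.6 = -2.318
Step 2: grad_x = 2*7*0.735 = 10.2907, grad_y = 2*6*-2.318 = -27.816
  x_2 = 0.735 - 0.02*10.2907 = 0.5292
  y_2 = -2.318 - 0.02*-27.816 = -1.7617
Step 3: grad_x = 2*7*0.5292 = 7.4093, grad_y = 2*6*-1.7617 = -21.1402
  x_3 = 0.5292 - 0.02*7.4093 = 0.381
  y_3 = -1.7617 - 0.02*-21.1402 = -1.3389
f(0.381, -1.3389) = 7*0.381^2 + 6*(-1.3389)^2 = 11.7719


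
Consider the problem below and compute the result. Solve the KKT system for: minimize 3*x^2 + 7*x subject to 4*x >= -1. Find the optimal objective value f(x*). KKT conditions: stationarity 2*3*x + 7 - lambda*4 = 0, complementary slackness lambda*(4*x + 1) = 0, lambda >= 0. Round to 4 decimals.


Step 1: Try lambda = 0 (constraint inactive).
x_unc = -7/(2*3) = -1.1667
Check: 4*-1.1667 = -4.6668 < -1 -- violated!
Step 2: Constraint must be active: 4*x = -1
x* = -1/4 = -0.25
lambda = (2*3*(-0.25) + 7)/4 = 1.375
Step 3: Compute optimal value.
f(x*) = 3*(-0.25)^2 + 7*(-0.25) = -1.5625


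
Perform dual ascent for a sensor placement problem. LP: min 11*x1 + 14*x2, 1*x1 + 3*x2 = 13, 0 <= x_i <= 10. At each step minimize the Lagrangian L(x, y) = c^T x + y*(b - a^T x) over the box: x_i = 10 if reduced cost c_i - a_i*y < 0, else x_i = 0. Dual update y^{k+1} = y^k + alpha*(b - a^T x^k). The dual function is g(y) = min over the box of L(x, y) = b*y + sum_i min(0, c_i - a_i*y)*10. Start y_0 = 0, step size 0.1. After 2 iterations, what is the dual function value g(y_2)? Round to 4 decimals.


Dual ascent for LP: min 11*x1 + 14*x2, 1*x1 + 3*x2 = 13, 0 <= x_i <= 10
Step 1: y^k = 0.0, reduced costs: (11.0, 14.0)
  x^k = (0.0, 0.0), subgradient = b - a^T x = 13.0
  y^{k+1} = 0.0 + 0.1*13.0 = 1.3
Step 2: y^k = 1.3, reduced costs: (9.7, 10.1)
  x^k = (0.0, 0.0), subgradient = b - a^T x = 13.0
  y^{k+1} = 1.3 + 0.1*13.0 = 2.6
Dual objective at y_2 = 2.6: reduced costs (8.4, 6.2), box minimizer x = (0.0, 0.0)
g(y_2) = b*y + (c1 - a1*y)*x1 + (c2 - a2*y)*x2 = 13*2.6 + 8.4*0.0 + 6.2*0.0 = 33.8 + 0.0 + 0.0 = 33.8


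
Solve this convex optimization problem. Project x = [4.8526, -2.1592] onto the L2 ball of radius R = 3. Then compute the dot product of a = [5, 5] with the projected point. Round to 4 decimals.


Step 1: Compute ||x|| (intermediates to 6 decimals).
||x|| = sqrt(4.8526^2 + (-2.1592)^2) = 5.311297
Step 2: Project.
Since ||x|| > R, scale = R/||x|| = 3/5.311297 = 0.564834, proj(x) = scale * x
proj(x) = [2.740913, -1.21959]
Step 3: Dot product.
a^T * proj(x) = 5*2.740913 + 5*(-1.21959) = 7.6066


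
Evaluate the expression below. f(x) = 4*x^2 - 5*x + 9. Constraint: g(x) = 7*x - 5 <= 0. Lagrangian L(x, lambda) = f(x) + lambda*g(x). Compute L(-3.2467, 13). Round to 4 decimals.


Step 1: Evaluate f(x).
f(-3.2467) = 4*(-3.2467)^2 - 5*(-3.2467) + 9 = 67.3977
Step 2: Evaluate g(x).
g(-3.2467) = 7*-3.2467 - 5 = -27.7269
Step 3: Compute Lagrangian.
L = 67.3977 + 13*-27.7269 = -293.052


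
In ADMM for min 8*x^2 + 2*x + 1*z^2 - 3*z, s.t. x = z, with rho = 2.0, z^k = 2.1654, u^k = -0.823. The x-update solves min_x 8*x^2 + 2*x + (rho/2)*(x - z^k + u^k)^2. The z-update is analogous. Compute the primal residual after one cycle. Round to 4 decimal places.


ADMM iteration with rho = 2.0, z^k = 2.1654, u^k = -0.823
Step 1: x-update.
Minimize 8*x^2 + 2*x + (2.0/2)*(x - 2.1654 - 0.823)^2
FOC: (2*8 + 2.0)*x = -2 + 2.0*(2.1654 + 0.823)
x^{k+1} = 0.2209
Step 2: z-update.
Minimize 1*z^2 - 3*z + (2.0/2)*(0.2209 - z - 0.823)^2
FOC: (2*1 + 2.0)*z = 3 + 2.0*(0.2209 - 0.823)
z^{k+1} = 0.449
Step 3: u-update.
u^{k+1} = -0.823 + 0.2209 - 0.449 = -1.051
Step 4: Primal residual = |0.2209 - 0.449| = 0.228


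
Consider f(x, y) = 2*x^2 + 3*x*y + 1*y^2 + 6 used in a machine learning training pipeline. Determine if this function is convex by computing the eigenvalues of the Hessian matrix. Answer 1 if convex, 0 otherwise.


The Hessian of f(x,y) = 2*x^2 + 3*x*y + 1*y^2 + 6 is:
H = [[4, 3], [3, 2]]
Trace = 4 + 2 = 6
Determinant = 4*2 - (3)^2 = -1
Discriminant = (6)^2 - 4*-1 = 40.0
Eigenvalues: lambda_1 = -0.1623, lambda_2 = 6.1623
The function is not convex.

0


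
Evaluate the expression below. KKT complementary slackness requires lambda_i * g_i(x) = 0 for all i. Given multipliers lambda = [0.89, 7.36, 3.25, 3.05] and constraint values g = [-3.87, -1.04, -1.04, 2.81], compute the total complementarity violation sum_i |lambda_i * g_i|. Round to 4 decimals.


KKT complementary slackness check:
lambda_1 * g_1 = 0.89 * -3.87 = -3.4443
lambda_2 * g_2 = 7.36 * -1.04 = -7.6544
lambda_3 * g_3 = 3.25 * -1.04 = -3.38
lambda_4 * g_4 = 3.05 * 2.81 = 8.5705
Total violation = 3.4443 + 7.6544 + 3.38 + 8.5705 = 23.0492


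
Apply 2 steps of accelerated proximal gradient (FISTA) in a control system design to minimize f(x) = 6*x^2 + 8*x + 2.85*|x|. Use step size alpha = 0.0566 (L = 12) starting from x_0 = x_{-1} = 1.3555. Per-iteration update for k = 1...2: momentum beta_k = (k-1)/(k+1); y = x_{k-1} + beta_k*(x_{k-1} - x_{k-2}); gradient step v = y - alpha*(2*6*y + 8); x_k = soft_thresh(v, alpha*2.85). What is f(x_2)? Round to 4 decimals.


FISTA on f(x) = 6*x^2 + 8*x + 2.85*|x|
L = 12, alpha = 0.0566
Iteration 1: beta = 0.0, y = 1.3555 + 0.0*(1.3555 - 1.3555) = 1.3555
  grad(y) = 24.266, v = y - alpha*grad = -0.018
  prox(v) = soft_thresh(-0.018, 0.1613) = 0.0
Iteration 2: beta = 0.3333, y = 0.0 + 0.3333*(0.0 - 1.3555) = -0.4518
  grad(y) = 2.578, v = y - alpha*grad = -0.5977
  prox(v) = soft_thresh(-0.5977, 0.1613) = -0.4364
f(x_2) = 6*(-0.4364)^2 + 8*(-0.4364) + 2.85*|-0.4364| = -1.1048


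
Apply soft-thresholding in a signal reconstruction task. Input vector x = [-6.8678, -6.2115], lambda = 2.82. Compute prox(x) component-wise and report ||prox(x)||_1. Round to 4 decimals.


Soft-thresholding with lambda = 2.82:
prox(-6.8678) = sign(-6.8678)*max(|-6.8678| - 2.82, 0) = -4.0478
prox(-6.2115) = sign(-6.2115)*max(|-6.2115| - 2.82, 0) = -3.3915
prox(x) = [-4.0478, -3.3915]
||prox(x)||_1 = 4.0478 + 3.3915 = 7.4393


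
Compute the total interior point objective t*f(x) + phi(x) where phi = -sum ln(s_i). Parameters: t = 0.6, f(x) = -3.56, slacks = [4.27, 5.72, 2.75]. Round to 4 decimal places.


Step 1: Compute log-barrier.
ln values: [1.4516, 1.744, 1.0116]
phi = -(1.4516 + 1.744 + 1.0116) = -4.2072
Step 2: Compute augmented objective.
t*f(x) = 0.6*-3.56 = -2.136
Total = -2.136 - 4.2072 = -6.3432


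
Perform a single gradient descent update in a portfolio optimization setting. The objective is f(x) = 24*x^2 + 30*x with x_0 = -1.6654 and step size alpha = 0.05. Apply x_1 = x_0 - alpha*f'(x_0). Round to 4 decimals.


We compute the gradient at x_0 and apply the update.
f'(x) = 48*x + 30
f'(-1.6654) = 48*-1.6654 + 30 = -49.9392
x_1 = -1.6654 - 0.05*-49.9392 = 0.8316


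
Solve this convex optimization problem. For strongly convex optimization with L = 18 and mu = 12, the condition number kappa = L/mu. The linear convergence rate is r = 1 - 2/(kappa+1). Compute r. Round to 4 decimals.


Step 1: Compute the condition number.
kappa = L/mu = 18/12 = 1.5
Step 2: Compute the convergence rate.
r = 1 - 2/(kappa + 1) = 1 - 2*mu/(L + mu) = (L - mu)/(L + mu) = 6/30 = 0.2


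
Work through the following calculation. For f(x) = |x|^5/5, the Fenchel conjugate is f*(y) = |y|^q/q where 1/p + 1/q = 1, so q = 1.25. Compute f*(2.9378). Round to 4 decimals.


The conjugate exponent q satisfies 1/p + 1/q = 1.
p = 5, so q = 5/(5 - 1) = 1.25
|y|^q = 2.9378^1.25 = 3.8462
f*(2.9378) = 3.8462 / 1.25 = 3.0769


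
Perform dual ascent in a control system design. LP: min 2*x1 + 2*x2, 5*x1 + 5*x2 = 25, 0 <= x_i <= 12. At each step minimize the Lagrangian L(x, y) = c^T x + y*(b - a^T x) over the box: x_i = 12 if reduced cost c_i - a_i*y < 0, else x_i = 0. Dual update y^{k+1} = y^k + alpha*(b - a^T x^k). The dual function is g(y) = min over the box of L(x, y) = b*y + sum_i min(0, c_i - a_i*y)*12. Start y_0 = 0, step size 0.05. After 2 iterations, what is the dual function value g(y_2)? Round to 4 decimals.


Dual ascent for LP: min 2*x1 + 2*x2, 5*x1 + 5*x2 = 25, 0 <= x_i <= 12
Step 1: y^k = 0.0, reduced costs: (2.0, 2.0)
  x^k = (0.0, 0.0), subgradient = b - a^T x = 25.0
  y^{k+1} = 0.0 + 0.05*25.0 = 1.25
Step 2: y^k = 1.25, reduced costs: (-4.25, -4.25)
  x^k = (12.0, 12.0), subgradient = b - a^T x = -95.0
  y^{k+1} = 1.25 + 0.05*-95.0 = -3.5
Dual objective at y_2 = -3.5: reduced costs (19.5, 19.5), box minimizer x = (0.0, 0.0)
g(y_2) = b*y + (c1 - a1*y)*x1 + (c2 - a2*y)*x2 = 25*(-3.5) + 19.5*0.0 + 19.5*0.0 = -87.5 + 0.0 + 0.0 = -87.5


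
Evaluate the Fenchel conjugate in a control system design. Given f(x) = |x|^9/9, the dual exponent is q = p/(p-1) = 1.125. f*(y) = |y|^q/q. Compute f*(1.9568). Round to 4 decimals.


The conjugate exponent q satisfies 1/p + 1/q = 1.
p = 9, so q = 9/(9 - 1) = 1.125
|y|^q = 1.9568^1.125 = 2.1281
f*(1.9568) = 2.1281 / 1.125 = 1.8916


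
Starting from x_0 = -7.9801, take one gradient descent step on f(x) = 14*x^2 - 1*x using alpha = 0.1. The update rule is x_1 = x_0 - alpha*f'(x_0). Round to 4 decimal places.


We compute the gradient at x_0 and apply the update.
f'(x) = 28*x - 1
f'(-7.9801) = 28*-7.9801 - 1 = -224.4428
x_1 = -7.9801 - 0.1*-224.4428 = 14.4642


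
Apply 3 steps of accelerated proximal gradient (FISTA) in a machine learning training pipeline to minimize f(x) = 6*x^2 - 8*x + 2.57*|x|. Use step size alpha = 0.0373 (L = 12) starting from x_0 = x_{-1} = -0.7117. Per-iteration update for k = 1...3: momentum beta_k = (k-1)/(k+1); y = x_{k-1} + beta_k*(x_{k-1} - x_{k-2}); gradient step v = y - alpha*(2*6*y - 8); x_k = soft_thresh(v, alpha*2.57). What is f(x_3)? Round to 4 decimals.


FISTA on f(x) = 6*x^2 - 8*x + 2.57*|x|
L = 12, alpha = 0.0373
Iteration 1: beta = 0.0, y = -0.7117 + 0.0*(-0.7117 + 0.7117) = -0.7117
  grad(y) = -16.5404, v = y - alpha*grad = -0.0947
  prox(v) = soft_thresh(-0.0947, 0.0959) = 0.0
Iteration 2: beta = 0.3333, y = 0.0 + 0.3333*(0.0 + 0.7117) = 0.2372
  grad(y) = -5.1532, v = y - alpha*grad = 0.4294
  prox(v) = soft_thresh(0.4294, 0.0959) = 0.3336
Iteration 3: beta = 0.5, y = 0.3336 + 0.5*(0.3336 - 0.0) = 0.5004
  grad(y) = -1.9954, v = y - alpha*grad = 0.5748
  prox(v) = soft_thresh(0.5748, 0.0959) = 0.4789
f(x_3) = 6*0.4789^2 - 8*0.4789 + 2.57*|0.4789| = -1.2243


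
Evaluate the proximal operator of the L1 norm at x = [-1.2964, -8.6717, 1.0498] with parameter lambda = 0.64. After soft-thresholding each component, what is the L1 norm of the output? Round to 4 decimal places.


Soft-thresholding with lambda = 0.64:
prox(-1.2964) = sign(-1.2964)*max(|-1.2964| - 0.64, 0) = -0.6564
prox(-8.6717) = sign(-8.6717)*max(|-8.6717| - 0.64, 0) = -8.0317
prox(1.0498) = sign(1.0498)*max(|1.0498| - 0.64, 0) = 0.4098
prox(x) = [-0.6564, -8.0317, 0.4098]
||prox(x)||_1 = 0.6564 + 8.0317 + 0.4098 = 9.0979


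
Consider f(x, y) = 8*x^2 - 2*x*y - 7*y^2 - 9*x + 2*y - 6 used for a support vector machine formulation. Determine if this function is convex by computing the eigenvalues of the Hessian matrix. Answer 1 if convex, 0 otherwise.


The Hessian of f(x,y) = 8*x^2 - 2*x*y - 7*y^2 - 9*x + 2*y - 6 is:
H = [[16, -2], [-2, -14]]
Trace = 16 - 14 = 2
Determinant = 16*-14 - (-2)^2 = -228
Discriminant = (2)^2 - 4*-228 = 916.0
Eigenvalues: lambda_1 = -14.1327, lambda_2 = 16.1327
The function is not convex.

0


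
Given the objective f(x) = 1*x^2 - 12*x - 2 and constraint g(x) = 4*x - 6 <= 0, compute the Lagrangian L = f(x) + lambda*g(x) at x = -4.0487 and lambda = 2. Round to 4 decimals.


Step 1: Evaluate f(x).
f(-4.0487) = 1*(-4.0487)^2 - 12*(-4.0487) - 2 = 62.9764
Step 2: Evaluate g(x).
g(-4.0487) = 4*-4.0487 - 6 = -22.1948
Step 3: Compute Lagrangian.
L = 62.9764 + 2*-22.1948 = 18.5868


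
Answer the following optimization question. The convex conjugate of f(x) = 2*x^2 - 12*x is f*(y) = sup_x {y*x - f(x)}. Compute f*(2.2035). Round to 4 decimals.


f*(y) = sup_x {y*x - a*x^2 - b*x} = sup_x {(y-b)*x - a*x^2}
FOC: (y - b) - 2a*x = 0 => x* = (y - b)/(2a)
x* = (2.2035 + 12)/(2*2) = 3.5509
f*(2.2035) = (y-b)^2/(4a) = (2.2035 + 12)^2/(4*2)
= 201.7394/8 = 25.2174


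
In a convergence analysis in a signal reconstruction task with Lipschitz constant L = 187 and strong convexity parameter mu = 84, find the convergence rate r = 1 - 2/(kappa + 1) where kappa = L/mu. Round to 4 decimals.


Step 1: Compute the condition number.
kappa = L/mu = 187/84 = 2.2262
Step 2: Compute the convergence rate.
r = 1 - 2/(kappa + 1) = 1 - 2*mu/(L + mu) = (L - mu)/(L + mu) = 103/271 = 0.3801


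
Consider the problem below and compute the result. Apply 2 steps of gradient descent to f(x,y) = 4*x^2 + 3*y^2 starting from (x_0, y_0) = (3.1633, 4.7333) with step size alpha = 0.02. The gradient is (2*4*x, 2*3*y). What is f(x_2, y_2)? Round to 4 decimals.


Gradient descent on f(x,y) = 4*x^2 + 3*y^2.
Starting point: (3.1633, 4.7333), alpha = 0.02
Step 1: grad_x = 2*4*3.1633 = 25.3064, grad_y = 2*3*4.7333 = 28.3998
  x_1 = 3.1633 - 0.02*25.3064 = 2.6572
  y_1 = 4.7333 - 0.02*28.3998 = 4.1653
Step 2: grad_x = 2*4*2.6572 = 21.2574, grad_y = 2*3*4.1653 = 24.9918
  x_2 = 2.6572 - 0.02*21.2574 = 2.232
  y_2 = 4.1653 - 0.02*24.9918 = 3.6655
f(2.232, 3.6655) = 4*2.232^2 + 3*3.6655^2 = 60.2347


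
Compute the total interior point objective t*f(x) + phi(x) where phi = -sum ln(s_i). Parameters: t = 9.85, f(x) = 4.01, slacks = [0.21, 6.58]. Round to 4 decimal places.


Step 1: Compute log-barrier.
ln values: [-1.5606, 1.884]
phi = -(-1.5606 + 1.884) = -0.3234
Step 2: Compute augmented objective.
t*f(x) = 9.85*4.01 = 39.4985
Total = 39.4985 - 0.3234 = 39.1751


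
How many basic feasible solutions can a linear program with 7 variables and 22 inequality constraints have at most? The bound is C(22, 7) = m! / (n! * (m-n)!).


Each vertex corresponds to some choice of n active constraints out of m, so the number of vertices is at most C(m, n) = m! / (n!(m-n)!).
m = 22, n = 7
Numerator: 22 * 21 * 20 * 19 * 18 * 17 * 16
Denominator: 7! = 5040
C(22, 7) = 170544


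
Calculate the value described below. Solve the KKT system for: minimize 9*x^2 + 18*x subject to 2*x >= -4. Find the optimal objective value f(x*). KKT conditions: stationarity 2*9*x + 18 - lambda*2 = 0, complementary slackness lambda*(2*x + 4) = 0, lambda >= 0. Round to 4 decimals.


Step 1: Try lambda = 0 (constraint inactive).
Stationarity: 2*9*x + 18 = 0
x* = -18/(2*9) = -1.0
Check constraint: 2*-1.0 = -2.0 >= -4 -- satisfied.
Step 2: Compute optimal value.
f(x*) = 9*(-1.0)^2 + 18*(-1.0) = -9.0


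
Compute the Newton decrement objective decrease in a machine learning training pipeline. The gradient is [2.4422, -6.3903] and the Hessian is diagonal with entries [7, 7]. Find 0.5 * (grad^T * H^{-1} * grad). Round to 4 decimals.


Step 1: H is diagonal, so H^(-1) * g = [0.3489, -0.9129].
Step 2: g^T H^(-1) g = sum_i g_i^2 / H_ii
  = (2.4422)^2/7 + (-6.3903)^2/7
  = 0.852 + 5.8337 = 6.6858
Step 3: Objective decrease = 0.5 * g^T H^(-1) g = 3.3429


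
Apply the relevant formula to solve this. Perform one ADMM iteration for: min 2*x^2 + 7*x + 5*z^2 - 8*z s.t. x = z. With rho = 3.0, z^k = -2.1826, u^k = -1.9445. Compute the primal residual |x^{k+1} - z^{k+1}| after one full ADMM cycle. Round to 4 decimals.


ADMM iteration with rho = 3.0, z^k = -2.1826, u^k = -1.9445
Step 1: x-update.
Minimize 2*x^2 + 7*x + (3.0/2)*(x + 2.1826 - 1.9445)^2
FOC: (2*2 + 3.0)*x = -7 + 3.0*(-2.1826 + 1.9445)
x^{k+1} = -1.102
Step 2: z-update.
Minimize 5*z^2 - 8*z + (3.0/2)*(-1.102 - z - 1.9445)^2
FOC: (2*5 + 3.0)*z = 8 + 3.0*(-1.102 - 1.9445)
z^{k+1} = -0.0877
Step 3: u-update.
u^{k+1} = -1.9445 - 1.102 + 0.0877 = -2.9589
Step 4: Primal residual = |-1.102 + 0.0877| = 1.0144


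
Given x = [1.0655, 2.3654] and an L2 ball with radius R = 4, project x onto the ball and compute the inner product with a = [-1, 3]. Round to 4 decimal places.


Step 1: Compute ||x|| (intermediates to 6 decimals).
||x|| = sqrt(1.0655^2 + 2.3654^2) = 2.594303
Step 2: Project.
Since ||x|| <= R, proj = x (no scaling needed).
proj(x) = [1.0655, 2.3654]
Step 3: Dot product.
a^T * proj(x) = -1*1.0655 + 3*2.3654 = 6.0307


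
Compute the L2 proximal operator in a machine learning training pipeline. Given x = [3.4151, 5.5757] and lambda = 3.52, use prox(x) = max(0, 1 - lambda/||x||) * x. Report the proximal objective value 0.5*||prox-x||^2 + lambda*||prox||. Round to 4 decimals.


Step 1: Compute ||x||.
||x|| = 6.5385
Step 2: Compute scaling factor.
scale = max(0, 1 - 3.52/6.5385) = 0.4616
Step 3: prox(x) = [1.5766, 2.574]
||prox(x)|| = 3.0185
Step 4: Proximal objective.
0.5*||prox-x||^2 = 6.1952
lambda*||prox|| = 10.6251
Total = 16.8201


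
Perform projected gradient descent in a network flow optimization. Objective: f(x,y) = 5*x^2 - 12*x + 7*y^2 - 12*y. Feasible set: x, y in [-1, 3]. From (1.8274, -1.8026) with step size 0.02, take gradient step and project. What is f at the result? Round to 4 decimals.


Step 1: Compute gradient at (1.8274, -1.8026).
grad_x = 2*5*1.8274 - 12 = 6.274
grad_y = 2*7*-1.8026 - 12 = -37.2364
Step 2: Gradient step.
x_raw = 1.8274 - 0.02*6.274 = 1.7019
y_raw = -1.8026 - 0.02*-37.2364 = -1.0579
Step 3: Project onto [-1, 3].
x_proj = clip(1.7019) = 1.7019
y_proj = clip(-1.0579) = -1.0
Step 4: Evaluate f.
f(1.7019, -1.0) = 13.0596


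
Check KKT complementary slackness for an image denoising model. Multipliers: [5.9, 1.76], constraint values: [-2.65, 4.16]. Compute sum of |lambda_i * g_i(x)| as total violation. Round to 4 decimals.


KKT complementary slackness check:
lambda_1 * g_1 = 5.9 * -2.65 = -15.635
lambda_2 * g_2 = 1.76 * 4.16 = 7.3216
Total violation = 15.635 + 7.3216 = 22.9566


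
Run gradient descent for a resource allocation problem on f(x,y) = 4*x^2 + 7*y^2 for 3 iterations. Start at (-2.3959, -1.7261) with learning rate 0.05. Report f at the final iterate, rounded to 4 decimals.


Gradient descent on f(x,y) = 4*x^2 + 7*y^2.
Starting point: (-2.3959, -1.7261), alpha = 0.05
Step 1: grad_x = 2*4*-2.3959 = -19.1672, grad_y = 2*7*-1.7261 = -24.1654
  x_1 = -2.3959 - 0.05*-19.1672 = -1.4375
  y_1 = -1.7261 - 0.05*-24.1654 = -0.5178
Step 2: grad_x = 2*4*-1.4375 = -11.5003, grad_y = 2*7*-0.5178 = -7.2496
  x_2 = -1.4375 - 0.05*-11.5003 = -0.8625
  y_2 = -0.5178 - 0.05*-7.2496 = -0.1553
Step 3: grad_x = 2*4*-0.8625 = -6.9002, grad_y = 2*7*-0.1553 = -2.1749
  x_3 = -0.8625 - 0.05*-6.9002 = -0.5175
  y_3 = -0.1553 - 0.05*-2.1749 = -0.0466
f(-0.5175, -0.0466) = 4*(-0.5175)^2 + 7*(-0.0466)^2 = 1.0865


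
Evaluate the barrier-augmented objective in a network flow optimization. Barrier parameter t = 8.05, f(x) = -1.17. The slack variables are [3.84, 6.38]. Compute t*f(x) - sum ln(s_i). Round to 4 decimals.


Step 1: Compute log-barrier.
ln values: [1.3455, 1.8532]
phi = -(1.3455 + 1.8532) = -3.1986
Step 2: Compute augmented objective.
t*f(x) = 8.05*-1.17 = -9.4185
Total = -9.4185 - 3.1986 = -12.6171
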